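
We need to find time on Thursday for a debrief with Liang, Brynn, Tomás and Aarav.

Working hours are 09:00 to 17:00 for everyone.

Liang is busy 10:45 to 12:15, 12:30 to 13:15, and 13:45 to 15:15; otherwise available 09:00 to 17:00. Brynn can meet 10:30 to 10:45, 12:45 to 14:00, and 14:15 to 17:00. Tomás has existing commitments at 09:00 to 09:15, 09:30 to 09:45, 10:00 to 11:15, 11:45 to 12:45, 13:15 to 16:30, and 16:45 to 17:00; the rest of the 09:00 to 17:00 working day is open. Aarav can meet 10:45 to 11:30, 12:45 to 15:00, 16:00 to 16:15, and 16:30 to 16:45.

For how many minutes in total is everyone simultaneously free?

15 minutes

Liang free within 09:00–17:00: 09:00–10:45, 12:15–12:30, 13:15–13:45, 15:15–17:00.
Tomás free within 09:00–17:00: 09:15–09:30, 09:45–10:00, 11:15–11:45, 12:45–13:15, 16:30–16:45.
Liang ∩ Brynn: 10:30–10:45, 13:15–13:45, 15:15–17:00.
Liang ∩ Brynn ∩ Tomás: 16:30–16:45.
Liang ∩ Brynn ∩ Tomás ∩ Aarav: 16:30–16:45.
Total common minutes: 15.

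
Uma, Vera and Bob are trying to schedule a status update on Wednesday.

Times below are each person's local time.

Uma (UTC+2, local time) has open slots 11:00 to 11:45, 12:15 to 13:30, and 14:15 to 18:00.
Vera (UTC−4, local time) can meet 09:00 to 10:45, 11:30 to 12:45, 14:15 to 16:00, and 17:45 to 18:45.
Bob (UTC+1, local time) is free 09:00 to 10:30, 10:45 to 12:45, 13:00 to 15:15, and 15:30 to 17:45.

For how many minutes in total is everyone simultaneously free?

Uma → UTC: 09:00–09:45, 10:15–11:30, 12:15–16:00.
Vera → UTC: 13:00–14:45, 15:30–16:45, 18:15–20:00, 21:45–22:45.
Bob → UTC: 08:00–09:30, 09:45–11:45, 12:00–14:15, 14:30–16:45.
Uma ∩ Vera: 13:00–14:45, 15:30–16:00.
Uma ∩ Vera ∩ Bob: 13:00–14:15, 14:30–14:45, 15:30–16:00.
Total common minutes: 75 + 15 + 30 = 120.

120 minutes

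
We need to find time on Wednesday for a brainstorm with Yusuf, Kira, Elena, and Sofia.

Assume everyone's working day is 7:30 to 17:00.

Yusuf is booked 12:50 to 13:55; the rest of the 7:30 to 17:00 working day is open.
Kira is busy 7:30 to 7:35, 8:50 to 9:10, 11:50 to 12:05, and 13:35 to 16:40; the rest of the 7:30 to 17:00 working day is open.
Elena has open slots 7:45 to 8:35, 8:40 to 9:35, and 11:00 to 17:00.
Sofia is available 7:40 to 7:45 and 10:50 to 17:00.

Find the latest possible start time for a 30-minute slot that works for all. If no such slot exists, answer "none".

Yusuf free within 07:30–17:00: 07:30–12:50, 13:55–17:00.
Kira free within 07:30–17:00: 07:35–08:50, 09:10–11:50, 12:05–13:35, 16:40–17:00.
Yusuf ∩ Kira: 07:35–08:50, 09:10–11:50, 12:05–12:50, 16:40–17:00.
Yusuf ∩ Kira ∩ Elena: 07:45–08:35, 08:40–08:50, 09:10–09:35, 11:00–11:50, 12:05–12:50, 16:40–17:00.
Yusuf ∩ Kira ∩ Elena ∩ Sofia: 11:00–11:50, 12:05–12:50, 16:40–17:00.
Windows ≥ 30 min: 11:00–11:50, 12:05–12:50.
Latest start in the last window 12:05–12:50 is 12:50 − 30 min = 12:20.

12:20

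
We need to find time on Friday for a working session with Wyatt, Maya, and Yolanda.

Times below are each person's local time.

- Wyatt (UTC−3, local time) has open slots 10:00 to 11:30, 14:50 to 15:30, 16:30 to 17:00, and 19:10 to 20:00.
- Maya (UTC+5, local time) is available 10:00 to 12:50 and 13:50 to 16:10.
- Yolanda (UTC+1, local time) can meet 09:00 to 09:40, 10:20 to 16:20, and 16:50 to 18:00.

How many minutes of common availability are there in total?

0 minutes

Wyatt → UTC: 13:00–14:30, 17:50–18:30, 19:30–20:00, 22:10–23:00.
Maya → UTC: 05:00–07:50, 08:50–11:10.
Yolanda → UTC: 08:00–08:40, 09:20–15:20, 15:50–17:00.
Wyatt ∩ Maya: (none).
Wyatt ∩ Maya ∩ Yolanda: (none).
Total common minutes: 0.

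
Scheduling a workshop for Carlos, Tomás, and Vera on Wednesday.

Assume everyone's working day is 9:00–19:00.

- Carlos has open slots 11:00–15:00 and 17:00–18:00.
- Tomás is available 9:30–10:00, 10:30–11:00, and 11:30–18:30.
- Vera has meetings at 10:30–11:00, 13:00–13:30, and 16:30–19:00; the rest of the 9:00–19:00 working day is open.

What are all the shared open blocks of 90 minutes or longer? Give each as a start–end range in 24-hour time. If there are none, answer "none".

11:30–13:00, 13:30–15:00

Vera free within 09:00–19:00: 09:00–10:30, 11:00–13:00, 13:30–16:30.
Carlos ∩ Tomás: 11:30–15:00, 17:00–18:00.
Carlos ∩ Tomás ∩ Vera: 11:30–13:00, 13:30–15:00.
Windows ≥ 90 min: 11:30–13:00, 13:30–15:00.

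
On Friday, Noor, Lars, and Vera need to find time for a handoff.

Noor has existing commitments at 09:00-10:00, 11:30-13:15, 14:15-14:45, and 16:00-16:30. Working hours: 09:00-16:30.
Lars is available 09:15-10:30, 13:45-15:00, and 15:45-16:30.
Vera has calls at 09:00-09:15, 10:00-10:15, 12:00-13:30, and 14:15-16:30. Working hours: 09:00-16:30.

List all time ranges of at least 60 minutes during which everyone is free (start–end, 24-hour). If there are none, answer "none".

Noor free within 09:00–16:30: 10:00–11:30, 13:15–14:15, 14:45–16:00.
Vera free within 09:00–16:30: 09:15–10:00, 10:15–12:00, 13:30–14:15.
Noor ∩ Lars: 10:00–10:30, 13:45–14:15, 14:45–15:00, 15:45–16:00.
Noor ∩ Lars ∩ Vera: 10:15–10:30, 13:45–14:15.
Windows ≥ 60 min: (none).

none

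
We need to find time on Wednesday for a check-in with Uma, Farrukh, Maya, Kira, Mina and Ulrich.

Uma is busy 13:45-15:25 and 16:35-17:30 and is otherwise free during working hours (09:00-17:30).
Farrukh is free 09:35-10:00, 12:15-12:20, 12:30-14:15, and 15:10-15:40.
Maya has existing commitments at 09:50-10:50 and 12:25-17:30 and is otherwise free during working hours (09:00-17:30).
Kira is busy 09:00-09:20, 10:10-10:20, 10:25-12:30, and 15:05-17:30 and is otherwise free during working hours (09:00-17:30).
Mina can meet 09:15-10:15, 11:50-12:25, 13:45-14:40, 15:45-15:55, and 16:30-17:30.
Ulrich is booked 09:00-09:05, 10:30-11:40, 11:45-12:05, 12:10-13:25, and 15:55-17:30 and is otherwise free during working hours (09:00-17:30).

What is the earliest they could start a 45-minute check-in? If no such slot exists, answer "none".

none

Uma free within 09:00–17:30: 09:00–13:45, 15:25–16:35.
Maya free within 09:00–17:30: 09:00–09:50, 10:50–12:25.
Kira free within 09:00–17:30: 09:20–10:10, 10:20–10:25, 12:30–15:05.
Ulrich free within 09:00–17:30: 09:05–10:30, 11:40–11:45, 12:05–12:10, 13:25–15:55.
Uma ∩ Farrukh: 09:35–10:00, 12:15–12:20, 12:30–13:45, 15:25–15:40.
Uma ∩ Farrukh ∩ Maya: 09:35–09:50, 12:15–12:20.
Uma ∩ Farrukh ∩ Maya ∩ Kira: 09:35–09:50.
Uma ∩ Farrukh ∩ Maya ∩ Kira ∩ Mina: 09:35–09:50.
Uma ∩ Farrukh ∩ Maya ∩ Kira ∩ Mina ∩ Ulrich: 09:35–09:50.
Windows ≥ 45 min: (none).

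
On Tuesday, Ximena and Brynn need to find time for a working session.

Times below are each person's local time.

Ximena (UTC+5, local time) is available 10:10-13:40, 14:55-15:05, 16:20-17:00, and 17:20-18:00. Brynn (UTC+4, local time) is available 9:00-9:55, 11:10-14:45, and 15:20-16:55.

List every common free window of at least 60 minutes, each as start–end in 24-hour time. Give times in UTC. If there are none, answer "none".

07:10–08:40

Ximena → UTC: 05:10–08:40, 09:55–10:05, 11:20–12:00, 12:20–13:00.
Brynn → UTC: 05:00–05:55, 07:10–10:45, 11:20–12:55.
Ximena ∩ Brynn: 05:10–05:55, 07:10–08:40, 09:55–10:05, 11:20–12:00, 12:20–12:55.
Windows ≥ 60 min: 07:10–08:40.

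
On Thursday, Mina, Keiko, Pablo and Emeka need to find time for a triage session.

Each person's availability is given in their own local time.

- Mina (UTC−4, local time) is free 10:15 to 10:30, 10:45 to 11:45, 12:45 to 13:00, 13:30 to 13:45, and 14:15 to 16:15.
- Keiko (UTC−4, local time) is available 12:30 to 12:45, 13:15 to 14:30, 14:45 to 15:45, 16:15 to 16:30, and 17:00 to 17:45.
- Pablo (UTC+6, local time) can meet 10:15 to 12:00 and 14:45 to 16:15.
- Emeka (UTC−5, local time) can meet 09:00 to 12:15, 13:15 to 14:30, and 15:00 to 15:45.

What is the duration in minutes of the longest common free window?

Mina → UTC: 14:15–14:30, 14:45–15:45, 16:45–17:00, 17:30–17:45, 18:15–20:15.
Keiko → UTC: 16:30–16:45, 17:15–18:30, 18:45–19:45, 20:15–20:30, 21:00–21:45.
Pablo → UTC: 04:15–06:00, 08:45–10:15.
Emeka → UTC: 14:00–17:15, 18:15–19:30, 20:00–20:45.
Mina ∩ Keiko: 17:30–17:45, 18:15–18:30, 18:45–19:45.
Mina ∩ Keiko ∩ Pablo: (none).
Mina ∩ Keiko ∩ Pablo ∩ Emeka: (none).
No common window.

0 minutes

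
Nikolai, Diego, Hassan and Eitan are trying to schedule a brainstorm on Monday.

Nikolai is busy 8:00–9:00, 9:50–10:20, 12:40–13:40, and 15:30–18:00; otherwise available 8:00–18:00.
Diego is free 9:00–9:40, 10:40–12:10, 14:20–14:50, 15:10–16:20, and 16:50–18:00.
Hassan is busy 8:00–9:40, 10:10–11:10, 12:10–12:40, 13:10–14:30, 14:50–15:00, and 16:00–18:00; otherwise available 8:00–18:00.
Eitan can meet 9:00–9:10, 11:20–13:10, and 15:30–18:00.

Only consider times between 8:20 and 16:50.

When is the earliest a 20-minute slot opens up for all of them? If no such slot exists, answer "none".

Nikolai free within 08:00–18:00: 09:00–09:50, 10:20–12:40, 13:40–15:30.
Hassan free within 08:00–18:00: 09:40–10:10, 11:10–12:10, 12:40–13:10, 14:30–14:50, 15:00–16:00.
Nikolai ∩ Diego: 09:00–09:40, 10:40–12:10, 14:20–14:50, 15:10–15:30.
Nikolai ∩ Diego ∩ Hassan: 11:10–12:10, 14:30–14:50, 15:10–15:30.
Nikolai ∩ Diego ∩ Hassan ∩ Eitan: 11:20–12:10.
Restricted to 08:20–16:50: 11:20–12:10.
Windows ≥ 20 min: 11:20–12:10.
Earliest such window starts at 11:20.

11:20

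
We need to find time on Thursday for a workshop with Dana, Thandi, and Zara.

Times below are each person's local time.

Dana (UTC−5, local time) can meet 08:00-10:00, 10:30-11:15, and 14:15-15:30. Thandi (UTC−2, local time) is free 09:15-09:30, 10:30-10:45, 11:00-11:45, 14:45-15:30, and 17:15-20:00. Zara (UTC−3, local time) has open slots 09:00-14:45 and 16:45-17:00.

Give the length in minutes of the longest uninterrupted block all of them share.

Dana → UTC: 13:00–15:00, 15:30–16:15, 19:15–20:30.
Thandi → UTC: 11:15–11:30, 12:30–12:45, 13:00–13:45, 16:45–17:30, 19:15–22:00.
Zara → UTC: 12:00–17:45, 19:45–20:00.
Dana ∩ Thandi: 13:00–13:45, 19:15–20:30.
Dana ∩ Thandi ∩ Zara: 13:00–13:45, 19:45–20:00.
Common window lengths: 45, 15 min; longest is 45.

45 minutes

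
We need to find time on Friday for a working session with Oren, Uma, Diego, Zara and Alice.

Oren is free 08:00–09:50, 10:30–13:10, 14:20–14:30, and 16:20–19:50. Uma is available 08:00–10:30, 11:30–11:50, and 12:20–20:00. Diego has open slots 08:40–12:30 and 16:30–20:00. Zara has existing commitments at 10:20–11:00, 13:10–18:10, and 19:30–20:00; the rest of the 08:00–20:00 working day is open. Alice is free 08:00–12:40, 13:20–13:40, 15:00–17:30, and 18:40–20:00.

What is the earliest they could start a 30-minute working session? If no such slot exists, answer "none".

Zara free within 08:00–20:00: 08:00–10:20, 11:00–13:10, 18:10–19:30.
Oren ∩ Uma: 08:00–09:50, 11:30–11:50, 12:20–13:10, 14:20–14:30, 16:20–19:50.
Oren ∩ Uma ∩ Diego: 08:40–09:50, 11:30–11:50, 12:20–12:30, 16:30–19:50.
Oren ∩ Uma ∩ Diego ∩ Zara: 08:40–09:50, 11:30–11:50, 12:20–12:30, 18:10–19:30.
Oren ∩ Uma ∩ Diego ∩ Zara ∩ Alice: 08:40–09:50, 11:30–11:50, 12:20–12:30, 18:40–19:30.
Windows ≥ 30 min: 08:40–09:50, 18:40–19:30.
Earliest such window starts at 08:40.

08:40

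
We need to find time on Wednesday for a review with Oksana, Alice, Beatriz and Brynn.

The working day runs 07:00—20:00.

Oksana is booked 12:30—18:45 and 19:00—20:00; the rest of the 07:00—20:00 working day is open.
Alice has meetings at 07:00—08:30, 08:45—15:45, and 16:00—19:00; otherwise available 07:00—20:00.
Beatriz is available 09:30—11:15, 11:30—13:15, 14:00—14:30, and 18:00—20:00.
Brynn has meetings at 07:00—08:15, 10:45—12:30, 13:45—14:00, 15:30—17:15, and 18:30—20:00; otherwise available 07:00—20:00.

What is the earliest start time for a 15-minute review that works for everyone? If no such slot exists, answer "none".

none

Oksana free within 07:00–20:00: 07:00–12:30, 18:45–19:00.
Alice free within 07:00–20:00: 08:30–08:45, 15:45–16:00, 19:00–20:00.
Brynn free within 07:00–20:00: 08:15–10:45, 12:30–13:45, 14:00–15:30, 17:15–18:30.
Oksana ∩ Alice: 08:30–08:45.
Oksana ∩ Alice ∩ Beatriz: (none).
Oksana ∩ Alice ∩ Beatriz ∩ Brynn: (none).
Windows ≥ 15 min: (none).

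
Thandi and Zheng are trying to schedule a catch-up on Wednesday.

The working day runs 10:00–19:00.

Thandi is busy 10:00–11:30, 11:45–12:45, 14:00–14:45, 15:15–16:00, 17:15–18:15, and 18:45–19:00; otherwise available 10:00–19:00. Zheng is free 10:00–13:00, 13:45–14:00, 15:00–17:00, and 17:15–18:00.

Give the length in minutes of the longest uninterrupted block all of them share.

60 minutes

Thandi free within 10:00–19:00: 11:30–11:45, 12:45–14:00, 14:45–15:15, 16:00–17:15, 18:15–18:45.
Thandi ∩ Zheng: 11:30–11:45, 12:45–13:00, 13:45–14:00, 15:00–15:15, 16:00–17:00.
Common window lengths: 15, 15, 15, 15, 60 min; longest is 60.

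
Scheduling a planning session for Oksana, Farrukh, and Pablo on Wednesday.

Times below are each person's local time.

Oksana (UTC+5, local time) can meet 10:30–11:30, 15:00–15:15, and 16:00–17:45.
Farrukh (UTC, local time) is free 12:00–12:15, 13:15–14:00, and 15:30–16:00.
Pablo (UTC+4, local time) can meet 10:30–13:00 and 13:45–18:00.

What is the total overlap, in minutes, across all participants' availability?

Oksana → UTC: 05:30–06:30, 10:00–10:15, 11:00–12:45.
Farrukh → UTC: 12:00–12:15, 13:15–14:00, 15:30–16:00.
Pablo → UTC: 06:30–09:00, 09:45–14:00.
Oksana ∩ Farrukh: 12:00–12:15.
Oksana ∩ Farrukh ∩ Pablo: 12:00–12:15.
Total common minutes: 15.

15 minutes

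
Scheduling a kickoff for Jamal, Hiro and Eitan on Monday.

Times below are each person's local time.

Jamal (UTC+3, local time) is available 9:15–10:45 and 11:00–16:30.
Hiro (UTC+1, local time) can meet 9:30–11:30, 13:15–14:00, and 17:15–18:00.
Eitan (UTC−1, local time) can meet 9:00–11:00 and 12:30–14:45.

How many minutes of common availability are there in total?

Jamal → UTC: 06:15–07:45, 08:00–13:30.
Hiro → UTC: 08:30–10:30, 12:15–13:00, 16:15–17:00.
Eitan → UTC: 10:00–12:00, 13:30–15:45.
Jamal ∩ Hiro: 08:30–10:30, 12:15–13:00.
Jamal ∩ Hiro ∩ Eitan: 10:00–10:30.
Total common minutes: 30.

30 minutes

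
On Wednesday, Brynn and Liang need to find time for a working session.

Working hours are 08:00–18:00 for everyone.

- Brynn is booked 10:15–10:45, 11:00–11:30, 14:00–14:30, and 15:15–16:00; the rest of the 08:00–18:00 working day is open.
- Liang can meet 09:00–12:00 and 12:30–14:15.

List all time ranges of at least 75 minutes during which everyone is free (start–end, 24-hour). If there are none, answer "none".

09:00–10:15, 12:30–14:00

Brynn free within 08:00–18:00: 08:00–10:15, 10:45–11:00, 11:30–14:00, 14:30–15:15, 16:00–18:00.
Brynn ∩ Liang: 09:00–10:15, 10:45–11:00, 11:30–12:00, 12:30–14:00.
Windows ≥ 75 min: 09:00–10:15, 12:30–14:00.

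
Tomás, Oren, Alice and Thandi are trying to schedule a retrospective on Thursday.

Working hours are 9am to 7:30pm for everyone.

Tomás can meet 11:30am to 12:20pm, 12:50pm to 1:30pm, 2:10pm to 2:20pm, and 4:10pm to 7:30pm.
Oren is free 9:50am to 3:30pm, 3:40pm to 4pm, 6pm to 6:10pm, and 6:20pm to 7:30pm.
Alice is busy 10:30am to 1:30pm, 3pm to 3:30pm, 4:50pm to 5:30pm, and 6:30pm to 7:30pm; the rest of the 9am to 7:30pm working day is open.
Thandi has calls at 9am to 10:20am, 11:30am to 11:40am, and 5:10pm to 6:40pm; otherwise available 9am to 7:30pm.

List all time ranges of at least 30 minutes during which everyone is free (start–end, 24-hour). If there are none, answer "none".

Alice free within 09:00–19:30: 09:00–10:30, 13:30–15:00, 15:30–16:50, 17:30–18:30.
Thandi free within 09:00–19:30: 10:20–11:30, 11:40–17:10, 18:40–19:30.
Tomás ∩ Oren: 11:30–12:20, 12:50–13:30, 14:10–14:20, 18:00–18:10, 18:20–19:30.
Tomás ∩ Oren ∩ Alice: 14:10–14:20, 18:00–18:10, 18:20–18:30.
Tomás ∩ Oren ∩ Alice ∩ Thandi: 14:10–14:20.
Windows ≥ 30 min: (none).

none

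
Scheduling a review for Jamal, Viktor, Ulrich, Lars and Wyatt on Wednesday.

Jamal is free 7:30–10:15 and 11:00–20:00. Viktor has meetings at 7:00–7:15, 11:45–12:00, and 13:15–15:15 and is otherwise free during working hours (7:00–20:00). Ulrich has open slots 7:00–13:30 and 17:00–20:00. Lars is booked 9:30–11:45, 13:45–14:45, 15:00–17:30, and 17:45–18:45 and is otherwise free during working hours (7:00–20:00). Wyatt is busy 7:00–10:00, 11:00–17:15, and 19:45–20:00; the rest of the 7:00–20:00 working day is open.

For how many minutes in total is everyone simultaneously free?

75 minutes

Viktor free within 07:00–20:00: 07:15–11:45, 12:00–13:15, 15:15–20:00.
Lars free within 07:00–20:00: 07:00–09:30, 11:45–13:45, 14:45–15:00, 17:30–17:45, 18:45–20:00.
Wyatt free within 07:00–20:00: 10:00–11:00, 17:15–19:45.
Jamal ∩ Viktor: 07:30–10:15, 11:00–11:45, 12:00–13:15, 15:15–20:00.
Jamal ∩ Viktor ∩ Ulrich: 07:30–10:15, 11:00–11:45, 12:00–13:15, 17:00–20:00.
Jamal ∩ Viktor ∩ Ulrich ∩ Lars: 07:30–09:30, 12:00–13:15, 17:30–17:45, 18:45–20:00.
Jamal ∩ Viktor ∩ Ulrich ∩ Lars ∩ Wyatt: 17:30–17:45, 18:45–19:45.
Total common minutes: 15 + 60 = 75.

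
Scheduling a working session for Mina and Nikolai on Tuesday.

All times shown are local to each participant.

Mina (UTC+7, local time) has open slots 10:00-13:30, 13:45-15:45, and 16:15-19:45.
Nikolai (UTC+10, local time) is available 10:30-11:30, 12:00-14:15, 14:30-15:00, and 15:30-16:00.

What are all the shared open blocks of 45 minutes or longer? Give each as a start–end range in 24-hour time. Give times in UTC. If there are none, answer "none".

03:00–04:15

Mina → UTC: 03:00–06:30, 06:45–08:45, 09:15–12:45.
Nikolai → UTC: 00:30–01:30, 02:00–04:15, 04:30–05:00, 05:30–06:00.
Mina ∩ Nikolai: 03:00–04:15, 04:30–05:00, 05:30–06:00.
Windows ≥ 45 min: 03:00–04:15.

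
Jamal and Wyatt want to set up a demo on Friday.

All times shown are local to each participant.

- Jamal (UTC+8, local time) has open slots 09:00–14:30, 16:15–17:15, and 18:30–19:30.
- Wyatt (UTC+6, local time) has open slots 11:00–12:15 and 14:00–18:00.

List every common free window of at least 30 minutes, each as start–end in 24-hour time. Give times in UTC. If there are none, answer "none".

05:00–06:15, 08:15–09:15, 10:30–11:30

Jamal → UTC: 01:00–06:30, 08:15–09:15, 10:30–11:30.
Wyatt → UTC: 05:00–06:15, 08:00–12:00.
Jamal ∩ Wyatt: 05:00–06:15, 08:15–09:15, 10:30–11:30.
Windows ≥ 30 min: 05:00–06:15, 08:15–09:15, 10:30–11:30.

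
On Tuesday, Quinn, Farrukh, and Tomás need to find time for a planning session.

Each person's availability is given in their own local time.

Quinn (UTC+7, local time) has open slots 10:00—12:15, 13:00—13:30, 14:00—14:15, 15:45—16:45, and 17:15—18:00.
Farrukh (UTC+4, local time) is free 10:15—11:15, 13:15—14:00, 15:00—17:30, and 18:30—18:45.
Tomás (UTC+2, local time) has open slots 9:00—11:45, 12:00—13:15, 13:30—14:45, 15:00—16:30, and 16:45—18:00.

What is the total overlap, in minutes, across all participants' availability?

45 minutes

Quinn → UTC: 03:00–05:15, 06:00–06:30, 07:00–07:15, 08:45–09:45, 10:15–11:00.
Farrukh → UTC: 06:15–07:15, 09:15–10:00, 11:00–13:30, 14:30–14:45.
Tomás → UTC: 07:00–09:45, 10:00–11:15, 11:30–12:45, 13:00–14:30, 14:45–16:00.
Quinn ∩ Farrukh: 06:15–06:30, 07:00–07:15, 09:15–09:45.
Quinn ∩ Farrukh ∩ Tomás: 07:00–07:15, 09:15–09:45.
Total common minutes: 15 + 30 = 45.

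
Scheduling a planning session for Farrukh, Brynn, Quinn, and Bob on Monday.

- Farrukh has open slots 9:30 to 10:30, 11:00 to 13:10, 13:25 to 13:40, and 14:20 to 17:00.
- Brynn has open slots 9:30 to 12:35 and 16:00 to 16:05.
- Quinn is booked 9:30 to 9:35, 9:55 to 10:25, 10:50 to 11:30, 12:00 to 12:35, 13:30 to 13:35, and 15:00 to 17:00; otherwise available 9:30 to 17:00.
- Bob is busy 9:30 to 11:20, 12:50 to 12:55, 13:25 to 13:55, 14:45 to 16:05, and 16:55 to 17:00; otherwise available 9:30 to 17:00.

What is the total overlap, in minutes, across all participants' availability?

Quinn free within 09:30–17:00: 09:35–09:55, 10:25–10:50, 11:30–12:00, 12:35–13:30, 13:35–15:00.
Bob free within 09:30–17:00: 11:20–12:50, 12:55–13:25, 13:55–14:45, 16:05–16:55.
Farrukh ∩ Brynn: 09:30–10:30, 11:00–12:35, 16:00–16:05.
Farrukh ∩ Brynn ∩ Quinn: 09:35–09:55, 10:25–10:30, 11:30–12:00.
Farrukh ∩ Brynn ∩ Quinn ∩ Bob: 11:30–12:00.
Total common minutes: 30.

30 minutes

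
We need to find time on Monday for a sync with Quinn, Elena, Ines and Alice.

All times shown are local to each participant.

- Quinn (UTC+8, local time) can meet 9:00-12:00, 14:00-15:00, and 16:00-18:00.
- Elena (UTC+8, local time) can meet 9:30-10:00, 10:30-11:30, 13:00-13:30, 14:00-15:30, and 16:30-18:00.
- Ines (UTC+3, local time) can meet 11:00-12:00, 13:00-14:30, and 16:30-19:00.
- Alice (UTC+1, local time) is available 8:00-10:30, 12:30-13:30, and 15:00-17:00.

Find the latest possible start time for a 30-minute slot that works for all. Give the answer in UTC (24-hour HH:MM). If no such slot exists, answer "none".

Quinn → UTC: 01:00–04:00, 06:00–07:00, 08:00–10:00.
Elena → UTC: 01:30–02:00, 02:30–03:30, 05:00–05:30, 06:00–07:30, 08:30–10:00.
Ines → UTC: 08:00–09:00, 10:00–11:30, 13:30–16:00.
Alice → UTC: 07:00–09:30, 11:30–12:30, 14:00–16:00.
Quinn ∩ Elena: 01:30–02:00, 02:30–03:30, 06:00–07:00, 08:30–10:00.
Quinn ∩ Elena ∩ Ines: 08:30–09:00.
Quinn ∩ Elena ∩ Ines ∩ Alice: 08:30–09:00.
Windows ≥ 30 min: 08:30–09:00.
Latest start in the last window 08:30–09:00 is 09:00 − 30 min = 08:30.

08:30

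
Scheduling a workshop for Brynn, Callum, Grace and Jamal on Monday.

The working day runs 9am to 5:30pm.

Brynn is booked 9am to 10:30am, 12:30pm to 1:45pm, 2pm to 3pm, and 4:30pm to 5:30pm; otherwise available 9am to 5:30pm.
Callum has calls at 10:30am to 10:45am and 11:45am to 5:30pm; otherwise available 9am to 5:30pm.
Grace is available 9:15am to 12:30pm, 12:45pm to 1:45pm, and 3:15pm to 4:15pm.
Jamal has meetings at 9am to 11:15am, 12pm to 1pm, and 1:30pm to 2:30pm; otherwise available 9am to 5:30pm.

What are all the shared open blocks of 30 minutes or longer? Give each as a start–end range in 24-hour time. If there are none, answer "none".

Brynn free within 09:00–17:30: 10:30–12:30, 13:45–14:00, 15:00–16:30.
Callum free within 09:00–17:30: 09:00–10:30, 10:45–11:45.
Jamal free within 09:00–17:30: 11:15–12:00, 13:00–13:30, 14:30–17:30.
Brynn ∩ Callum: 10:45–11:45.
Brynn ∩ Callum ∩ Grace: 10:45–11:45.
Brynn ∩ Callum ∩ Grace ∩ Jamal: 11:15–11:45.
Windows ≥ 30 min: 11:15–11:45.

11:15–11:45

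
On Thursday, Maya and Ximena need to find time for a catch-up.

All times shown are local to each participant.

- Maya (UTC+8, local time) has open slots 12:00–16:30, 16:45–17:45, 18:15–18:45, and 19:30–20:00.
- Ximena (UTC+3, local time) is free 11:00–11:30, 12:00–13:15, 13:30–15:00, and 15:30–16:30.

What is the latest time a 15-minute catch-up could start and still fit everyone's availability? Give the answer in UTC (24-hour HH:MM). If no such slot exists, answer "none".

Maya → UTC: 04:00–08:30, 08:45–09:45, 10:15–10:45, 11:30–12:00.
Ximena → UTC: 08:00–08:30, 09:00–10:15, 10:30–12:00, 12:30–13:30.
Maya ∩ Ximena: 08:00–08:30, 09:00–09:45, 10:30–10:45, 11:30–12:00.
Windows ≥ 15 min: 08:00–08:30, 09:00–09:45, 10:30–10:45, 11:30–12:00.
Latest start in the last window 11:30–12:00 is 12:00 − 15 min = 11:45.

11:45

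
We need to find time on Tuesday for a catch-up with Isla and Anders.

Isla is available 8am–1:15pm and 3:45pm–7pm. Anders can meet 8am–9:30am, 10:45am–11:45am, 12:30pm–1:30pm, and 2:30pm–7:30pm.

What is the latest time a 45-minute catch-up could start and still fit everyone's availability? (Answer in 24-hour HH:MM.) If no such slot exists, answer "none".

Isla ∩ Anders: 08:00–09:30, 10:45–11:45, 12:30–13:15, 15:45–19:00.
Windows ≥ 45 min: 08:00–09:30, 10:45–11:45, 12:30–13:15, 15:45–19:00.
Latest start in the last window 15:45–19:00 is 19:00 − 45 min = 18:15.

18:15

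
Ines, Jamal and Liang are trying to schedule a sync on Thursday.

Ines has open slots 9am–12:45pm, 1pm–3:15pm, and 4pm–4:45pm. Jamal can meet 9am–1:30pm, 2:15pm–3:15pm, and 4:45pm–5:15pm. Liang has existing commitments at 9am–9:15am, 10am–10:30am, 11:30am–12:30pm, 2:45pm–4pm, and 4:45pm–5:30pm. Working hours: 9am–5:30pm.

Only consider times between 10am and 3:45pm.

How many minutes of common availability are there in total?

Liang free within 09:00–17:30: 09:15–10:00, 10:30–11:30, 12:30–14:45, 16:00–16:45.
Ines ∩ Jamal: 09:00–12:45, 13:00–13:30, 14:15–15:15.
Ines ∩ Jamal ∩ Liang: 09:15–10:00, 10:30–11:30, 12:30–12:45, 13:00–13:30, 14:15–14:45.
Restricted to 10:00–15:45: 10:30–11:30, 12:30–12:45, 13:00–13:30, 14:15–14:45.
Total common minutes: 60 + 15 + 30 + 30 = 135.

135 minutes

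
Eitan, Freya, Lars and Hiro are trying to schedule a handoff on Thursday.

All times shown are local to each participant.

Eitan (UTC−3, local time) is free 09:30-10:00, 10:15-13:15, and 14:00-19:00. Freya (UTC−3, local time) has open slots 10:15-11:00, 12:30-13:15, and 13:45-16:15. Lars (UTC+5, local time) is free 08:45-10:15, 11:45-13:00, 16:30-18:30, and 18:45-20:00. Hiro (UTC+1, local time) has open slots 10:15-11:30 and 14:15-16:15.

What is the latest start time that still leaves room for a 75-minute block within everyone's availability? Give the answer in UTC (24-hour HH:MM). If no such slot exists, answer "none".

none

Eitan → UTC: 12:30–13:00, 13:15–16:15, 17:00–22:00.
Freya → UTC: 13:15–14:00, 15:30–16:15, 16:45–19:15.
Lars → UTC: 03:45–05:15, 06:45–08:00, 11:30–13:30, 13:45–15:00.
Hiro → UTC: 09:15–10:30, 13:15–15:15.
Eitan ∩ Freya: 13:15–14:00, 15:30–16:15, 17:00–19:15.
Eitan ∩ Freya ∩ Lars: 13:15–13:30, 13:45–14:00.
Eitan ∩ Freya ∩ Lars ∩ Hiro: 13:15–13:30, 13:45–14:00.
Windows ≥ 75 min: (none).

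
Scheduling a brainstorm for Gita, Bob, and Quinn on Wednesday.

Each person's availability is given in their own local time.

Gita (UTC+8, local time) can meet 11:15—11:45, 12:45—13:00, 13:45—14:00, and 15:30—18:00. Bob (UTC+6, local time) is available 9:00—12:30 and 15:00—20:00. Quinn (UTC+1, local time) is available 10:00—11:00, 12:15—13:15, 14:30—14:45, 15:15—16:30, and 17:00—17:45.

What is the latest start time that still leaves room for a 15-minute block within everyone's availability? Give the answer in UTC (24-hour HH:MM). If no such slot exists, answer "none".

Gita → UTC: 03:15–03:45, 04:45–05:00, 05:45–06:00, 07:30–10:00.
Bob → UTC: 03:00–06:30, 09:00–14:00.
Quinn → UTC: 09:00–10:00, 11:15–12:15, 13:30–13:45, 14:15–15:30, 16:00–16:45.
Gita ∩ Bob: 03:15–03:45, 04:45–05:00, 05:45–06:00, 09:00–10:00.
Gita ∩ Bob ∩ Quinn: 09:00–10:00.
Windows ≥ 15 min: 09:00–10:00.
Latest start in the last window 09:00–10:00 is 10:00 − 15 min = 09:45.

09:45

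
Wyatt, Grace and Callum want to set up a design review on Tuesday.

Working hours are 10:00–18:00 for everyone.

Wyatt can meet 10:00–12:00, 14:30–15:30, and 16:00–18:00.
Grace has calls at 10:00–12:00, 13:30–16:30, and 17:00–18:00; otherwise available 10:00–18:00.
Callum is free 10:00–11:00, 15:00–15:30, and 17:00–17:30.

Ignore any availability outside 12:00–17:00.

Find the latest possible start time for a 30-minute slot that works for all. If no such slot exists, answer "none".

Grace free within 10:00–18:00: 12:00–13:30, 16:30–17:00.
Wyatt ∩ Grace: 16:30–17:00.
Wyatt ∩ Grace ∩ Callum: (none).
Restricted to 12:00–17:00: (none).
Windows ≥ 30 min: (none).

none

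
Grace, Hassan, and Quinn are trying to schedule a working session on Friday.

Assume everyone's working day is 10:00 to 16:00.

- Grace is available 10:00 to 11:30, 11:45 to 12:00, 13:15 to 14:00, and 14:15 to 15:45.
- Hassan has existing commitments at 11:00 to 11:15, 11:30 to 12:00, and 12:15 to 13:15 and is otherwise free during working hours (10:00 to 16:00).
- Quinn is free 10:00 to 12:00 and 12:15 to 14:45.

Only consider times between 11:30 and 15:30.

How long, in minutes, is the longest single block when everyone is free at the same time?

45 minutes

Hassan free within 10:00–16:00: 10:00–11:00, 11:15–11:30, 12:00–12:15, 13:15–16:00.
Grace ∩ Hassan: 10:00–11:00, 11:15–11:30, 13:15–14:00, 14:15–15:45.
Grace ∩ Hassan ∩ Quinn: 10:00–11:00, 11:15–11:30, 13:15–14:00, 14:15–14:45.
Restricted to 11:30–15:30: 13:15–14:00, 14:15–14:45.
Common window lengths: 45, 30 min; longest is 45.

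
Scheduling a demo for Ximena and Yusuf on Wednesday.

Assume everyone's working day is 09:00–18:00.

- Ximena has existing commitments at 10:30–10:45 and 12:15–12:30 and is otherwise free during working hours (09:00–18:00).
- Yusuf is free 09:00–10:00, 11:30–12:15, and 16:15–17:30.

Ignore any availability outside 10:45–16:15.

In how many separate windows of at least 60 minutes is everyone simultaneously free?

0

Ximena free within 09:00–18:00: 09:00–10:30, 10:45–12:15, 12:30–18:00.
Ximena ∩ Yusuf: 09:00–10:00, 11:30–12:15, 16:15–17:30.
Restricted to 10:45–16:15: 11:30–12:15.
Windows ≥ 60 min: (none).
That's 0 windows.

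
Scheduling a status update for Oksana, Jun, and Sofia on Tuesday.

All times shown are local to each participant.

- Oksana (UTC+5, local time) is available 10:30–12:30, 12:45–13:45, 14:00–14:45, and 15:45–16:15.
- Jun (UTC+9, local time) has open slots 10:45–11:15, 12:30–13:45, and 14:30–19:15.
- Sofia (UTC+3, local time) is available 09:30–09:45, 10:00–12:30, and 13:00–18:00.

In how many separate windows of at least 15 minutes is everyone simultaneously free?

Oksana → UTC: 05:30–07:30, 07:45–08:45, 09:00–09:45, 10:45–11:15.
Jun → UTC: 01:45–02:15, 03:30–04:45, 05:30–10:15.
Sofia → UTC: 06:30–06:45, 07:00–09:30, 10:00–15:00.
Oksana ∩ Jun: 05:30–07:30, 07:45–08:45, 09:00–09:45.
Oksana ∩ Jun ∩ Sofia: 06:30–06:45, 07:00–07:30, 07:45–08:45, 09:00–09:30.
Windows ≥ 15 min: 06:30–06:45, 07:00–07:30, 07:45–08:45, 09:00–09:30.
That's 4 windows.

4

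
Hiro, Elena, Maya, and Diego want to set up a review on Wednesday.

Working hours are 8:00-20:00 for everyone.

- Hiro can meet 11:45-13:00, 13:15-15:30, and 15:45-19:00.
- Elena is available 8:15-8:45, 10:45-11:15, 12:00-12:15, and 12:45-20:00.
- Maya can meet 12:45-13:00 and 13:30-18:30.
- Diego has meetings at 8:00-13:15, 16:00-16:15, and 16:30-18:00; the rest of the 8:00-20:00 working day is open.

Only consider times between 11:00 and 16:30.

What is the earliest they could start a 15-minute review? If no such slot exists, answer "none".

13:30

Diego free within 08:00–20:00: 13:15–16:00, 16:15–16:30, 18:00–20:00.
Hiro ∩ Elena: 12:00–12:15, 12:45–13:00, 13:15–15:30, 15:45–19:00.
Hiro ∩ Elena ∩ Maya: 12:45–13:00, 13:30–15:30, 15:45–18:30.
Hiro ∩ Elena ∩ Maya ∩ Diego: 13:30–15:30, 15:45–16:00, 16:15–16:30, 18:00–18:30.
Restricted to 11:00–16:30: 13:30–15:30, 15:45–16:00, 16:15–16:30.
Windows ≥ 15 min: 13:30–15:30, 15:45–16:00, 16:15–16:30.
Earliest such window starts at 13:30.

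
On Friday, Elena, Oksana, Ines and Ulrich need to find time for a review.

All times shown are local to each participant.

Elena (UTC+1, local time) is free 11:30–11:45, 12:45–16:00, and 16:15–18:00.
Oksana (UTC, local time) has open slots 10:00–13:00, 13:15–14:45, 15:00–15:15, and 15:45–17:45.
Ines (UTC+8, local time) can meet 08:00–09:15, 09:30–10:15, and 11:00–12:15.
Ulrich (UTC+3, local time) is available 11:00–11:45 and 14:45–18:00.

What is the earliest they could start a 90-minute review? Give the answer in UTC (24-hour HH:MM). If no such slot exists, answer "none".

Elena → UTC: 10:30–10:45, 11:45–15:00, 15:15–17:00.
Oksana → UTC: 10:00–13:00, 13:15–14:45, 15:00–15:15, 15:45–17:45.
Ines → UTC: 00:00–01:15, 01:30–02:15, 03:00–04:15.
Ulrich → UTC: 08:00–08:45, 11:45–15:00.
Elena ∩ Oksana: 10:30–10:45, 11:45–13:00, 13:15–14:45, 15:45–17:00.
Elena ∩ Oksana ∩ Ines: (none).
Elena ∩ Oksana ∩ Ines ∩ Ulrich: (none).
Windows ≥ 90 min: (none).

none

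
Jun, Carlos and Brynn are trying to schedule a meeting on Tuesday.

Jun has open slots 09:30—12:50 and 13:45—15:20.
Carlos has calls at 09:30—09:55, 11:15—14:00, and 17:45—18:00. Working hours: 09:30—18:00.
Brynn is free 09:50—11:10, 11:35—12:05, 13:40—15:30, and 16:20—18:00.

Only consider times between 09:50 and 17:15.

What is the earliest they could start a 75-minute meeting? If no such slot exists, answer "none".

Carlos free within 09:30–18:00: 09:55–11:15, 14:00–17:45.
Jun ∩ Carlos: 09:55–11:15, 14:00–15:20.
Jun ∩ Carlos ∩ Brynn: 09:55–11:10, 14:00–15:20.
Restricted to 09:50–17:15: 09:55–11:10, 14:00–15:20.
Windows ≥ 75 min: 09:55–11:10, 14:00–15:20.
Earliest such window starts at 09:55.

09:55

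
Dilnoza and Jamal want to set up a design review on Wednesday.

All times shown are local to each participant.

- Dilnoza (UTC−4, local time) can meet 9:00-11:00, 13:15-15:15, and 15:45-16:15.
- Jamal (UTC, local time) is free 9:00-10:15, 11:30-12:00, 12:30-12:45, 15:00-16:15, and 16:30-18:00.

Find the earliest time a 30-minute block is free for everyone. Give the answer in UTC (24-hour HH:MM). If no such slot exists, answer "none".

Dilnoza → UTC: 13:00–15:00, 17:15–19:15, 19:45–20:15.
Jamal → UTC: 09:00–10:15, 11:30–12:00, 12:30–12:45, 15:00–16:15, 16:30–18:00.
Dilnoza ∩ Jamal: 17:15–18:00.
Windows ≥ 30 min: 17:15–18:00.
Earliest such window starts at 17:15.

17:15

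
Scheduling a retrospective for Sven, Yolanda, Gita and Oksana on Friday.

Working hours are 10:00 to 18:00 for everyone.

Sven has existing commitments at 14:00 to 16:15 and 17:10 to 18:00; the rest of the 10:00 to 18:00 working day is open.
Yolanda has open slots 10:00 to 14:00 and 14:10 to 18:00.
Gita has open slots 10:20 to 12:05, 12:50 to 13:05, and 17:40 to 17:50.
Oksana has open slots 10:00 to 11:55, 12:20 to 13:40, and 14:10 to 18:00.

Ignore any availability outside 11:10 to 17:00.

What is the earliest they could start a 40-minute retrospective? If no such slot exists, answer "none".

Sven free within 10:00–18:00: 10:00–14:00, 16:15–17:10.
Sven ∩ Yolanda: 10:00–14:00, 16:15–17:10.
Sven ∩ Yolanda ∩ Gita: 10:20–12:05, 12:50–13:05.
Sven ∩ Yolanda ∩ Gita ∩ Oksana: 10:20–11:55, 12:50–13:05.
Restricted to 11:10–17:00: 11:10–11:55, 12:50–13:05.
Windows ≥ 40 min: 11:10–11:55.
Earliest such window starts at 11:10.

11:10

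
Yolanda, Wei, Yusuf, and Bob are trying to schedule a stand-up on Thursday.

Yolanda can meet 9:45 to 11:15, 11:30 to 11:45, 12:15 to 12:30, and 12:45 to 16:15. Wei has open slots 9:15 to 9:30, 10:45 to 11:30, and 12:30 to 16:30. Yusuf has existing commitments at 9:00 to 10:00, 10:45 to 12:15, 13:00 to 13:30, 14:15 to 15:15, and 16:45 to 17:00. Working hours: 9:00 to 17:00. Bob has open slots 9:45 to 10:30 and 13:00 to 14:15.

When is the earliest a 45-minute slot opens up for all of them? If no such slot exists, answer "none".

13:30

Yusuf free within 09:00–17:00: 10:00–10:45, 12:15–13:00, 13:30–14:15, 15:15–16:45.
Yolanda ∩ Wei: 10:45–11:15, 12:45–16:15.
Yolanda ∩ Wei ∩ Yusuf: 12:45–13:00, 13:30–14:15, 15:15–16:15.
Yolanda ∩ Wei ∩ Yusuf ∩ Bob: 13:30–14:15.
Windows ≥ 45 min: 13:30–14:15.
Earliest such window starts at 13:30.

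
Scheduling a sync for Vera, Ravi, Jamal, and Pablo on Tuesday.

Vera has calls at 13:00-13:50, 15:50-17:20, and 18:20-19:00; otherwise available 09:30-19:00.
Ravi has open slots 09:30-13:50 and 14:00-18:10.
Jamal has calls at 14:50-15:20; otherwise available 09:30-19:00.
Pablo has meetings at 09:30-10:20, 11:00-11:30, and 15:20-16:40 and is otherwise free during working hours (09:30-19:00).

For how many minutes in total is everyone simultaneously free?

230 minutes

Vera free within 09:30–19:00: 09:30–13:00, 13:50–15:50, 17:20–18:20.
Jamal free within 09:30–19:00: 09:30–14:50, 15:20–19:00.
Pablo free within 09:30–19:00: 10:20–11:00, 11:30–15:20, 16:40–19:00.
Vera ∩ Ravi: 09:30–13:00, 14:00–15:50, 17:20–18:10.
Vera ∩ Ravi ∩ Jamal: 09:30–13:00, 14:00–14:50, 15:20–15:50, 17:20–18:10.
Vera ∩ Ravi ∩ Jamal ∩ Pablo: 10:20–11:00, 11:30–13:00, 14:00–14:50, 17:20–18:10.
Total common minutes: 40 + 90 + 50 + 50 = 230.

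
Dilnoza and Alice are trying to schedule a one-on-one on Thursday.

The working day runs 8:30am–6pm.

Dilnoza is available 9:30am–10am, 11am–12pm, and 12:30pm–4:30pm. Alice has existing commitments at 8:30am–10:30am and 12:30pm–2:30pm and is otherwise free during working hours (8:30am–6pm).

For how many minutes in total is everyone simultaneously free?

Alice free within 08:30–18:00: 10:30–12:30, 14:30–18:00.
Dilnoza ∩ Alice: 11:00–12:00, 14:30–16:30.
Total common minutes: 60 + 120 = 180.

180 minutes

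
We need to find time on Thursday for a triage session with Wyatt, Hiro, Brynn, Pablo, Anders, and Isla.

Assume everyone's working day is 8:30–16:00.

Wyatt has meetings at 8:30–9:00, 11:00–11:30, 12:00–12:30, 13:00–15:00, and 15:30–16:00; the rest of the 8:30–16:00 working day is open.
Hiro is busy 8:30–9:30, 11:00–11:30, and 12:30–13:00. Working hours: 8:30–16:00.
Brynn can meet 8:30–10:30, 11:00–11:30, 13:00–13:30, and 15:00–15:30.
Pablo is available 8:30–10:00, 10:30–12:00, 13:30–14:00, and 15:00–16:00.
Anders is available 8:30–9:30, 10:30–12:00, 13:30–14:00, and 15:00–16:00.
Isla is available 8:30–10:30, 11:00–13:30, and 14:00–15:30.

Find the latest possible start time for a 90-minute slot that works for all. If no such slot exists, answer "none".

none

Wyatt free within 08:30–16:00: 09:00–11:00, 11:30–12:00, 12:30–13:00, 15:00–15:30.
Hiro free within 08:30–16:00: 09:30–11:00, 11:30–12:30, 13:00–16:00.
Wyatt ∩ Hiro: 09:30–11:00, 11:30–12:00, 15:00–15:30.
Wyatt ∩ Hiro ∩ Brynn: 09:30–10:30, 15:00–15:30.
Wyatt ∩ Hiro ∩ Brynn ∩ Pablo: 09:30–10:00, 15:00–15:30.
Wyatt ∩ Hiro ∩ Brynn ∩ Pablo ∩ Anders: 15:00–15:30.
Wyatt ∩ Hiro ∩ Brynn ∩ Pablo ∩ Anders ∩ Isla: 15:00–15:30.
Windows ≥ 90 min: (none).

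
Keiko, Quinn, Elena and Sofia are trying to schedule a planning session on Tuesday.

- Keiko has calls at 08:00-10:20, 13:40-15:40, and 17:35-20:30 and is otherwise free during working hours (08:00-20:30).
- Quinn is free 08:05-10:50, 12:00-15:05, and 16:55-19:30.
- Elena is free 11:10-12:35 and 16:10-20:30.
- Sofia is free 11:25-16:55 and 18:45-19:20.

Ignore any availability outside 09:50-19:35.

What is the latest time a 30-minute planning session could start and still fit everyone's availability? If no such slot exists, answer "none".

12:05

Keiko free within 08:00–20:30: 10:20–13:40, 15:40–17:35.
Keiko ∩ Quinn: 10:20–10:50, 12:00–13:40, 16:55–17:35.
Keiko ∩ Quinn ∩ Elena: 12:00–12:35, 16:55–17:35.
Keiko ∩ Quinn ∩ Elena ∩ Sofia: 12:00–12:35.
Restricted to 09:50–19:35: 12:00–12:35.
Windows ≥ 30 min: 12:00–12:35.
Latest start in the last window 12:00–12:35 is 12:35 − 30 min = 12:05.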